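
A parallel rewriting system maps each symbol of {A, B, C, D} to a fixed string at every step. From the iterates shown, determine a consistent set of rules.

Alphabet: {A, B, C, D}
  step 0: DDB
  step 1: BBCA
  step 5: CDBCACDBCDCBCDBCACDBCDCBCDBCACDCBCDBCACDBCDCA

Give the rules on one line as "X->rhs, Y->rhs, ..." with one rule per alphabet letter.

A->CB, B->CA, C->CD, D->B

  step 0 ⇒ step 1: DDB ⇒ B·B·CA
    B ↦ CA
    D ↦ B
    A ↦ CB  (constrained at step 1)
    C ↦ CD  (constrained at step 1)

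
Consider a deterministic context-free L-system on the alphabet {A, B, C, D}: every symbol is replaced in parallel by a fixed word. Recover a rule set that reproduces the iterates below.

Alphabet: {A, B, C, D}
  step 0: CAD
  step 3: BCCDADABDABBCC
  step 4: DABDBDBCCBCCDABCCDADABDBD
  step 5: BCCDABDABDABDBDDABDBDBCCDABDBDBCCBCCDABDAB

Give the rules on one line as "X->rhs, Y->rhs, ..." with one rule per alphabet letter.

  step 4 ⇒ step 5: DABDBDBCCBCCDABCCDADABDBD ⇒ B·CC·DA·B·DA·B·DA·BD·BD·DA·BD·BD·B·CC·DA·BD·BD·B·CC·B·CC·DA·B·DA·B
    A ↦ CC
    B ↦ DA
    C ↦ BD
    D ↦ B

A->CC, B->DA, C->BD, D->B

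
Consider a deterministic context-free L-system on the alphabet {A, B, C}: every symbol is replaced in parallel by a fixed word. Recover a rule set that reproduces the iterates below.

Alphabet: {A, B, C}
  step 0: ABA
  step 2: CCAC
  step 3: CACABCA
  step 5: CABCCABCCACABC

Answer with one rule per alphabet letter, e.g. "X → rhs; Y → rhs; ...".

  step 2 ⇒ step 3: CCAC ⇒ CA·CA·B·CA
    A ↦ B
    C ↦ CA
    B ↦ C  (constrained at step 0)

A->B, B->C, C->CA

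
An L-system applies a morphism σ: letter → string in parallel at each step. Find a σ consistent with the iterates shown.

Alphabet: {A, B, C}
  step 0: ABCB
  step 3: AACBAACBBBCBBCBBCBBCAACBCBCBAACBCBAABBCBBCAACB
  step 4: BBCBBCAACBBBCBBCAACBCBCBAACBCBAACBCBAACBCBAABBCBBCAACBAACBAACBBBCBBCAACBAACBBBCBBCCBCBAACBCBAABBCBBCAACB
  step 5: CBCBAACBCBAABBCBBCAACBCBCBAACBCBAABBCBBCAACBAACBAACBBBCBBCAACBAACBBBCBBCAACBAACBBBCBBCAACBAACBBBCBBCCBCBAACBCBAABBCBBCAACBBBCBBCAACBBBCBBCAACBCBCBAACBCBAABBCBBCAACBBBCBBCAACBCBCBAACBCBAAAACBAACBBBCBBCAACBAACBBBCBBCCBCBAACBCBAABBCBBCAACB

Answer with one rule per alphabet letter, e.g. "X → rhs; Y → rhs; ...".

  step 4 ⇒ step 5: BBCBBCAACBBBCBBCAACBCBCBAACBCBAACBCBAACBCBAABBCBBCAACBAACBAACBBBCBBCAACBAACBBBCBBCCBCBAACBCBAABBCBBCAACB ⇒ CB·CB·AA·CB·CB·AA·BBC·BBC·AA·CB·CB·CB·AA·CB·CB·AA·BBC·BBC·AA·CB·AA·CB·AA·CB·BBC·BBC·AA·CB·AA·CB·BBC·BBC·AA·CB·AA·CB·BBC·BBC·AA·CB·AA·CB·BBC·BBC·CB·CB·AA·CB·CB·AA·BBC·BBC·AA·CB·BBC·BBC·AA·CB·BBC·BBC·AA·CB·CB·CB·AA·CB·CB·AA·BBC·BBC·AA·CB·BBC·BBC·AA·CB·CB·CB·AA·CB·CB·AA·AA·CB·AA·CB·BBC·BBC·AA·CB·AA·CB·BBC·BBC·CB·CB·AA·CB·CB·AA·BBC·BBC·AA·CB
    A ↦ BBC
    B ↦ CB
    C ↦ AA

A->BBC, B->CB, C->AA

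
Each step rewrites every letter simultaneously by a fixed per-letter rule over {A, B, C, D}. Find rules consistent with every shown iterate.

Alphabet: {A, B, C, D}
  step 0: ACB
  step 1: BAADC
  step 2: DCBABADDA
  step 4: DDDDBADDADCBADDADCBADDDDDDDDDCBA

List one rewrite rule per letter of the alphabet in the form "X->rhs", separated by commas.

  step 1 ⇒ step 2: BAADC ⇒ DC·BA·BA·DD·A
    A ↦ BA
    B ↦ DC
    C ↦ A
    D ↦ DD

A->BA, B->DC, C->A, D->DD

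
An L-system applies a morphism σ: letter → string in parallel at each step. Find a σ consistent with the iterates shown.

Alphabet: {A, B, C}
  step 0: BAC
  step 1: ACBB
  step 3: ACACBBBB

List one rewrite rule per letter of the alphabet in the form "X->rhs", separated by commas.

  step 0 ⇒ step 1: BAC ⇒ AC·B·B
    A ↦ B
    B ↦ AC
    C ↦ B

A->B, B->AC, C->B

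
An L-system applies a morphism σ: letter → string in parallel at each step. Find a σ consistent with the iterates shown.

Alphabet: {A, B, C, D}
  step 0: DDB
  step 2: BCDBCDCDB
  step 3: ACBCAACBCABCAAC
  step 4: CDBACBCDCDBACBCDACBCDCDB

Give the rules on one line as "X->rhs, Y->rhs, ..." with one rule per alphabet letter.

A->CD, B->AC, C->B, D->CA

  step 3 ⇒ step 4: ACBCAACBCABCAAC ⇒ CD·B·AC·B·CD·CD·B·AC·B·CD·AC·B·CD·CD·B
    A ↦ CD
    B ↦ AC
    C ↦ B
  step 2 ⇒ step 3: BCDBCDCDB ⇒ AC·B·CA·AC·B·CA·B·CA·AC
    D ↦ CA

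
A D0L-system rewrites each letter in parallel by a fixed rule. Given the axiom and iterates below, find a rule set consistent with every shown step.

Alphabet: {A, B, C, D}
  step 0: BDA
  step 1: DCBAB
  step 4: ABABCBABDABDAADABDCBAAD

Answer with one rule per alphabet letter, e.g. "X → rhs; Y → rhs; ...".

A->AB, B->D, C->AA, D->CB

  step 0 ⇒ step 1: BDA ⇒ D·CB·AB
    A ↦ AB
    B ↦ D
    D ↦ CB
    C ↦ AA  (constrained at step 1)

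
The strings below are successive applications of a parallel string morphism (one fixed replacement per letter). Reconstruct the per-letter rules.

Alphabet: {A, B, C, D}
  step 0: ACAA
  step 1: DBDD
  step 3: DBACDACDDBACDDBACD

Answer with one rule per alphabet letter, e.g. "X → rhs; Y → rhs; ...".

A->D, B->D, C->B, D->ACD

  step 0 ⇒ step 1: ACAA ⇒ D·B·D·D
    A ↦ D
    C ↦ B
    B ↦ D  (constrained at step 1)
    D ↦ ACD  (constrained at step 1)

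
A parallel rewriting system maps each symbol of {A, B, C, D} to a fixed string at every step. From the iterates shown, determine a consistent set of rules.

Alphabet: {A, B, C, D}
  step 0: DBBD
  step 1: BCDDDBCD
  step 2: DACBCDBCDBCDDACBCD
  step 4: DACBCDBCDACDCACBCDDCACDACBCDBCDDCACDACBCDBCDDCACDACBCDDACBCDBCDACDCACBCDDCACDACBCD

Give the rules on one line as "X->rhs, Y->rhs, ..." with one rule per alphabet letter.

  step 1 ⇒ step 2: BCDDDBCD ⇒ D·AC·BCD·BCD·BCD·D·AC·BCD
    B ↦ D
    C ↦ AC
    D ↦ BCD
    A ↦ DC  (constrained at step 2)

A->DC, B->D, C->AC, D->BCD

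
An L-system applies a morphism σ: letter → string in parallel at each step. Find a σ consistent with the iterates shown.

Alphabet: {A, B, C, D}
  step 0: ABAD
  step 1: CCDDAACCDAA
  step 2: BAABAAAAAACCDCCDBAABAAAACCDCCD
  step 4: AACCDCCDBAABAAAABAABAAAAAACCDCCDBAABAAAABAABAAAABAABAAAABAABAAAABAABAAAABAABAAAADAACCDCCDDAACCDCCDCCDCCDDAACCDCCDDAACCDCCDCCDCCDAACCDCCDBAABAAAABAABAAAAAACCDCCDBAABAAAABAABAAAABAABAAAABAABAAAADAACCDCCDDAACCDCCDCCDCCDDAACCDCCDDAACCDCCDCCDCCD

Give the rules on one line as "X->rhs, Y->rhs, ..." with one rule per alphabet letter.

  step 1 ⇒ step 2: CCDDAACCDAA ⇒ BAA·BAA·AA·AA·CCD·CCD·BAA·BAA·AA·CCD·CCD
    A ↦ CCD
    C ↦ BAA
    D ↦ AA
  step 0 ⇒ step 1: ABAD ⇒ CCD·DAA·CCD·AA
    B ↦ DAA

A->CCD, B->DAA, C->BAA, D->AA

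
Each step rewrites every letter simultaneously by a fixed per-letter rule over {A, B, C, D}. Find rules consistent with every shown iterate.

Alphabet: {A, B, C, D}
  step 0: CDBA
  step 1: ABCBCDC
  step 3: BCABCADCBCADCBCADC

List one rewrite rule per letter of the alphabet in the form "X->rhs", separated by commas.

A->DC, B->BC, C->A, D->BC

  step 0 ⇒ step 1: CDBA ⇒ A·BC·BC·DC
    A ↦ DC
    B ↦ BC
    C ↦ A
    D ↦ BC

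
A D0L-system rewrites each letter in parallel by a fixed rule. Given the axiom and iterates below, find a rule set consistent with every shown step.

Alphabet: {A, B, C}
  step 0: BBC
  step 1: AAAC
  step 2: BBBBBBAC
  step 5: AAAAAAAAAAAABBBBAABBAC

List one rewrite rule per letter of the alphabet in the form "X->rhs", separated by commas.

A->BB, B->A, C->AC

  step 1 ⇒ step 2: AAAC ⇒ BB·BB·BB·AC
    A ↦ BB
    C ↦ AC
  step 0 ⇒ step 1: BBC ⇒ A·A·AC
    B ↦ A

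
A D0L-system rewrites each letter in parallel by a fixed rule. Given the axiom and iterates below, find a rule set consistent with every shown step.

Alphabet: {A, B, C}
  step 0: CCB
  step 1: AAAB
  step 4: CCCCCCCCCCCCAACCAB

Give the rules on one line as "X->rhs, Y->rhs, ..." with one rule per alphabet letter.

  step 0 ⇒ step 1: CCB ⇒ A·A·AB
    B ↦ AB
    C ↦ A
    A ↦ CC  (constrained at step 1)

A->CC, B->AB, C->A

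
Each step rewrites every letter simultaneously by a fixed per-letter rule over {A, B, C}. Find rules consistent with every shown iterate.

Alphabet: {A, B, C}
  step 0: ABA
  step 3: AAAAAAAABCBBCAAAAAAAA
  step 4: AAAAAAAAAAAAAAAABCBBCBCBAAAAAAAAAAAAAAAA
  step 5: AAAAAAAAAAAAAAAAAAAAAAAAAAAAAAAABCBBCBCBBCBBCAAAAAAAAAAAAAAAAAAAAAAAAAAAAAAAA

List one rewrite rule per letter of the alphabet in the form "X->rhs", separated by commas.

  step 4 ⇒ step 5: AAAAAAAAAAAAAAAABCBBCBCBAAAAAAAAAAAAAAAA ⇒ AA·AA·AA·AA·AA·AA·AA·AA·AA·AA·AA·AA·AA·AA·AA·AA·BC·B·BC·BC·B·BC·B·BC·AA·AA·AA·AA·AA·AA·AA·AA·AA·AA·AA·AA·AA·AA·AA·AA
    A ↦ AA
    B ↦ BC
    C ↦ B

A->AA, B->BC, C->B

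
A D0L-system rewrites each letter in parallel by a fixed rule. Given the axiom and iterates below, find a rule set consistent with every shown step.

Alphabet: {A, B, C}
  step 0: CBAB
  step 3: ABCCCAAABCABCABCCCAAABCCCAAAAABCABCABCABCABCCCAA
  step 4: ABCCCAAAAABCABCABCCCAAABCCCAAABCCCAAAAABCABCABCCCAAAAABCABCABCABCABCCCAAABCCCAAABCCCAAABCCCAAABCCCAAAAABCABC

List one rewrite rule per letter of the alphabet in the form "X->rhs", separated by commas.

  step 3 ⇒ step 4: ABCCCAAABCABCABCCCAAABCCCAAAAABCABCABCABCABCCCAA ⇒ ABC·CCA·A·A·A·ABC·ABC·ABC·CCA·A·ABC·CCA·A·ABC·CCA·A·A·A·ABC·ABC·ABC·CCA·A·A·A·ABC·ABC·ABC·ABC·ABC·CCA·A·ABC·CCA·A·ABC·CCA·A·ABC·CCA·A·ABC·CCA·A·A·A·ABC·ABC
    A ↦ ABC
    B ↦ CCA
    C ↦ A

A->ABC, B->CCA, C->A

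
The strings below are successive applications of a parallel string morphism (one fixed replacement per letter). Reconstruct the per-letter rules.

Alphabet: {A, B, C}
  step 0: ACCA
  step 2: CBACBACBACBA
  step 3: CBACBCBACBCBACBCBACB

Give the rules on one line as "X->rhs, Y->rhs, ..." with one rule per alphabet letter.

A->CB, B->A, C->CB

  step 2 ⇒ step 3: CBACBACBACBA ⇒ CB·A·CB·CB·A·CB·CB·A·CB·CB·A·CB
    A ↦ CB
    B ↦ A
    C ↦ CB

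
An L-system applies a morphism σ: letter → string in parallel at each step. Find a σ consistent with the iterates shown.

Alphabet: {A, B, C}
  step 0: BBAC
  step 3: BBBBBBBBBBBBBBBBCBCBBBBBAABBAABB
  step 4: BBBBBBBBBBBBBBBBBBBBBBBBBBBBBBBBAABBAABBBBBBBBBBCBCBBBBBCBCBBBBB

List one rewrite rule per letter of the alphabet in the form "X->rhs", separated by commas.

A->CB, B->BB, C->AA

  step 3 ⇒ step 4: BBBBBBBBBBBBBBBBCBCBBBBBAABBAABB ⇒ BB·BB·BB·BB·BB·BB·BB·BB·BB·BB·BB·BB·BB·BB·BB·BB·AA·BB·AA·BB·BB·BB·BB·BB·CB·CB·BB·BB·CB·CB·BB·BB
    A ↦ CB
    B ↦ BB
    C ↦ AA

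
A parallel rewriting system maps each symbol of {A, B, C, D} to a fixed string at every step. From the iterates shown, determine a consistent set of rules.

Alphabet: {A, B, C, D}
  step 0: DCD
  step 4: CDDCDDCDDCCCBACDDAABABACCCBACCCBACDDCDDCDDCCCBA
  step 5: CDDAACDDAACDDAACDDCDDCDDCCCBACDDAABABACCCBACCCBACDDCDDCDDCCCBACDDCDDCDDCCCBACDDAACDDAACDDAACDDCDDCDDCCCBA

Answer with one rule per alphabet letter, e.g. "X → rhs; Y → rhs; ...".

A->BA, B->CCC, C->CDD, D->A

  step 4 ⇒ step 5: CDDCDDCDDCCCBACDDAABABACCCBACCCBACDDCDDCDDCCCBA ⇒ CDD·A·A·CDD·A·A·CDD·A·A·CDD·CDD·CDD·CCC·BA·CDD·A·A·BA·BA·CCC·BA·CCC·BA·CDD·CDD·CDD·CCC·BA·CDD·CDD·CDD·CCC·BA·CDD·A·A·CDD·A·A·CDD·A·A·CDD·CDD·CDD·CCC·BA
    A ↦ BA
    B ↦ CCC
    C ↦ CDD
    D ↦ A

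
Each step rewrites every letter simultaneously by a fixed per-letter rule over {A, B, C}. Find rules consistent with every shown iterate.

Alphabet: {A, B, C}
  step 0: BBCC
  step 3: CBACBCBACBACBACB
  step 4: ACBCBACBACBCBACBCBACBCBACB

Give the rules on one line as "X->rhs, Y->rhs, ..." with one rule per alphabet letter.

A->CB, B->CB, C->A

  step 3 ⇒ step 4: CBACBCBACBACBACB ⇒ A·CB·CB·A·CB·A·CB·CB·A·CB·CB·A·CB·CB·A·CB
    A ↦ CB
    B ↦ CB
    C ↦ A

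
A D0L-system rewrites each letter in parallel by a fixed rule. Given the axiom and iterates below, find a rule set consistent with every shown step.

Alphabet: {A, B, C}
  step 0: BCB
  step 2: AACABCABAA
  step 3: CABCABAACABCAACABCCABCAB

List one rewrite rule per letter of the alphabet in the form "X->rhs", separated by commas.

A->CAB, B->C, C->AA

  step 2 ⇒ step 3: AACABCABAA ⇒ CAB·CAB·AA·CAB·C·AA·CAB·C·CAB·CAB
    A ↦ CAB
    B ↦ C
    C ↦ AA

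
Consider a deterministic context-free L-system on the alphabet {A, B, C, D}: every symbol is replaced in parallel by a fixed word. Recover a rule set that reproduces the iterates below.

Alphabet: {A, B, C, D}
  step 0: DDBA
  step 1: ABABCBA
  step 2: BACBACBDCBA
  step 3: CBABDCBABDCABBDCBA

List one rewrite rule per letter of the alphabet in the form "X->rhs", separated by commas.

A->BA, B->C, C->BD, D->AB

  step 2 ⇒ step 3: BACBACBDCBA ⇒ C·BA·BD·C·BA·BD·C·AB·BD·C·BA
    A ↦ BA
    B ↦ C
    C ↦ BD
    D ↦ AB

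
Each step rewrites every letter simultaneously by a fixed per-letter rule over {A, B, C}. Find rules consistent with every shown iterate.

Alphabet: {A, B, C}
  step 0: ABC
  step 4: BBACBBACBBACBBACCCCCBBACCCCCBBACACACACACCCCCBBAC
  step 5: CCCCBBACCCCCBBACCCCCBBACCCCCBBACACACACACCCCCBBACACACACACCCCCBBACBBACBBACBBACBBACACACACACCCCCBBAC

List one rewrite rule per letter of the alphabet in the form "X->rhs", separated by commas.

  step 4 ⇒ step 5: BBACBBACBBACBBACCCCCBBACCCCCBBACACACACACCCCCBBAC ⇒ CC·CC·BB·AC·CC·CC·BB·AC·CC·CC·BB·AC·CC·CC·BB·AC·AC·AC·AC·AC·CC·CC·BB·AC·AC·AC·AC·AC·CC·CC·BB·AC·BB·AC·BB·AC·BB·AC·BB·AC·AC·AC·AC·AC·CC·CC·BB·AC
    A ↦ BB
    B ↦ CC
    C ↦ AC

A->BB, B->CC, C->AC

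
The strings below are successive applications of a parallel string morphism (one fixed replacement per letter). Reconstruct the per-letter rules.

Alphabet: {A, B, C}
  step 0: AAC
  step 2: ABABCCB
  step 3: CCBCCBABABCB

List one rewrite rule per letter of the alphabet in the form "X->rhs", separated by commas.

  step 2 ⇒ step 3: ABABCCB ⇒ C·CB·C·CB·AB·AB·CB
    A ↦ C
    B ↦ CB
    C ↦ AB

A->C, B->CB, C->AB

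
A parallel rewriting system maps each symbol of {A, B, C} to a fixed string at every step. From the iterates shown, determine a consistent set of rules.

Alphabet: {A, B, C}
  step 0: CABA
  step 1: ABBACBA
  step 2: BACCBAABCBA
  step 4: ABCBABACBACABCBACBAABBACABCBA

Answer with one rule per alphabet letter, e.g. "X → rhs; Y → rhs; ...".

  step 1 ⇒ step 2: ABBACBA ⇒ BA·C·C·BA·AB·C·BA
    A ↦ BA
    B ↦ C
    C ↦ AB

A->BA, B->C, C->AB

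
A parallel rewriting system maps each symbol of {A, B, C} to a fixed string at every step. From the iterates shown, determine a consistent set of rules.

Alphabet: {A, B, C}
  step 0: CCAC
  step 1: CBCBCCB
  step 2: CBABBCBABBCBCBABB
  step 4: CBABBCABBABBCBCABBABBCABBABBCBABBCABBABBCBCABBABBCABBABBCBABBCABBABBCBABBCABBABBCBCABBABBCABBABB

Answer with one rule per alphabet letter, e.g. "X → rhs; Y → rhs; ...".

A->C, B->ABB, C->CB

  step 1 ⇒ step 2: CBCBCCB ⇒ CB·ABB·CB·ABB·CB·CB·ABB
    B ↦ ABB
    C ↦ CB
  step 0 ⇒ step 1: CCAC ⇒ CB·CB·C·CB
    A ↦ C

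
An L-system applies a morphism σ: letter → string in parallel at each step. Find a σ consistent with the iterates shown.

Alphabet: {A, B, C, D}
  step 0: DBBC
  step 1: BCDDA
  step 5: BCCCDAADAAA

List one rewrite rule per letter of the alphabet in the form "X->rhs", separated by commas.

  step 0 ⇒ step 1: DBBC ⇒ BC·D·D·A
    B ↦ D
    C ↦ A
    D ↦ BC
    A ↦ C  (constrained at step 1)

A->C, B->D, C->A, D->BC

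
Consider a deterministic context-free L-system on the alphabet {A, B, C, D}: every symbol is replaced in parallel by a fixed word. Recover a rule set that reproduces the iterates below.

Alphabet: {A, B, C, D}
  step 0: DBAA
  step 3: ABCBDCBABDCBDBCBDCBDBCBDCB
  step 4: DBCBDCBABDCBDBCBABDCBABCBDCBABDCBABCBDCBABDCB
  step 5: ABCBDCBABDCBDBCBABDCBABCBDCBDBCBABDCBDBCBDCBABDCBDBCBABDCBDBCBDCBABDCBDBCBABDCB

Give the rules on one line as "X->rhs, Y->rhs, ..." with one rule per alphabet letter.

A->DB, B->CB, C->D, D->AB

  step 4 ⇒ step 5: DBCBDCBABDCBDBCBABDCBABCBDCBABDCBABCBDCBABDCB ⇒ AB·CB·D·CB·AB·D·CB·DB·CB·AB·D·CB·AB·CB·D·CB·DB·CB·AB·D·CB·DB·CB·D·CB·AB·D·CB·DB·CB·AB·D·CB·DB·CB·D·CB·AB·D·CB·DB·CB·AB·D·CB
    A ↦ DB
    B ↦ CB
    C ↦ D
    D ↦ AB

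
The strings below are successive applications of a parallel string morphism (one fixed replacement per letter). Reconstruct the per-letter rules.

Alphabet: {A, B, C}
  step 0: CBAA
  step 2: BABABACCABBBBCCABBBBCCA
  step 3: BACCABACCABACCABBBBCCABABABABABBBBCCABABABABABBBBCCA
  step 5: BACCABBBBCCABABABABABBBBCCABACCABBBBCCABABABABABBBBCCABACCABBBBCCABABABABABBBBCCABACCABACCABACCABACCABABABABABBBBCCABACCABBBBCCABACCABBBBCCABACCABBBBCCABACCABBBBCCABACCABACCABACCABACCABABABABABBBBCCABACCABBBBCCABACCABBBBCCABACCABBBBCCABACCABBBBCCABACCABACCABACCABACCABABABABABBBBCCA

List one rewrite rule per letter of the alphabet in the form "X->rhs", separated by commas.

A->CCA, B->BA, C->BB

  step 2 ⇒ step 3: BABABACCABBBBCCABBBBCCA ⇒ BA·CCA·BA·CCA·BA·CCA·BB·BB·CCA·BA·BA·BA·BA·BB·BB·CCA·BA·BA·BA·BA·BB·BB·CCA
    A ↦ CCA
    B ↦ BA
    C ↦ BB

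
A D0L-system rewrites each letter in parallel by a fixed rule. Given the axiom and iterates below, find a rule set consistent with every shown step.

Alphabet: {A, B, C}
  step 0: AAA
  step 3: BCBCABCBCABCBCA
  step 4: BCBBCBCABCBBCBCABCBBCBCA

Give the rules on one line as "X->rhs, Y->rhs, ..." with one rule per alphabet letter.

  step 3 ⇒ step 4: BCBCABCBCABCBCA ⇒ BC·B·BC·B·CA·BC·B·BC·B·CA·BC·B·BC·B·CA
    A ↦ CA
    B ↦ BC
    C ↦ B

A->CA, B->BC, C->B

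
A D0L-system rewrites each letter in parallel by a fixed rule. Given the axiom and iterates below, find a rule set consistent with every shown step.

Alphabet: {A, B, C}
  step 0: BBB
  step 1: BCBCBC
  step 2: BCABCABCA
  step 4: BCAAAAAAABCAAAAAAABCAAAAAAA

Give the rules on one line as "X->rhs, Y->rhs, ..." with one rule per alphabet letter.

A->AA, B->BC, C->A

  step 1 ⇒ step 2: BCBCBC ⇒ BC·A·BC·A·BC·A
    B ↦ BC
    C ↦ A
    A ↦ AA  (constrained at step 2)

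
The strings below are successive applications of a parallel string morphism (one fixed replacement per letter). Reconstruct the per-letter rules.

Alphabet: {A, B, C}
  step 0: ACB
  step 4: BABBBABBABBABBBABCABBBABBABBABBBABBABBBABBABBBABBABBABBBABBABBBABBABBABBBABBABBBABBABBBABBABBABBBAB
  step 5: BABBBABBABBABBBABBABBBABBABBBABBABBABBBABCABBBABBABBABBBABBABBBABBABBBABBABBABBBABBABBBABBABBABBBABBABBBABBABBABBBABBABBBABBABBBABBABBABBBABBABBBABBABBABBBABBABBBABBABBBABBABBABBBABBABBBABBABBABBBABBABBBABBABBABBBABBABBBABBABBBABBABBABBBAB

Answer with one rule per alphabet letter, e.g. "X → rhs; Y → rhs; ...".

  step 4 ⇒ step 5: BABBBABBABBABBBABCABBBABBABBABBBABBABBBABBABBBABBABBABBBABBABBBABBABBABBBABBABBBABBABBBABBABBABBBAB ⇒ BAB·B·BAB·BAB·BAB·B·BAB·BAB·B·BAB·BAB·B·BAB·BAB·BAB·B·BAB·CAB·B·BAB·BAB·BAB·B·BAB·BAB·B·BAB·BAB·B·BAB·BAB·BAB·B·BAB·BAB·B·BAB·BAB·BAB·B·BAB·BAB·B·BAB·BAB·BAB·B·BAB·BAB·B·BAB·BAB·B·BAB·BAB·BAB·B·BAB·BAB·B·BAB·BAB·BAB·B·BAB·BAB·B·BAB·BAB·B·BAB·BAB·BAB·B·BAB·BAB·B·BAB·BAB·BAB·B·BAB·BAB·B·BAB·BAB·BAB·B·BAB·BAB·B·BAB·BAB·B·BAB·BAB·BAB·B·BAB
    A ↦ B
    B ↦ BAB
    C ↦ CAB

A->B, B->BAB, C->CAB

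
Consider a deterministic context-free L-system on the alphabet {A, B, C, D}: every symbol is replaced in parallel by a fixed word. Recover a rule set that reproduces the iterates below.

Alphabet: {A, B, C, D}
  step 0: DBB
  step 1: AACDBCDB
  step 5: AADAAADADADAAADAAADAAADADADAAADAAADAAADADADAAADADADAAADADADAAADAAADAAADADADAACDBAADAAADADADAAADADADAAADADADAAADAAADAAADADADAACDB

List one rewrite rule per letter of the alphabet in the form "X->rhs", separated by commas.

A->DA, B->CDB, C->D, D->AA

  step 0 ⇒ step 1: DBB ⇒ AA·CDB·CDB
    B ↦ CDB
    D ↦ AA
    A ↦ DA  (constrained at step 1)
    C ↦ D  (constrained at step 1)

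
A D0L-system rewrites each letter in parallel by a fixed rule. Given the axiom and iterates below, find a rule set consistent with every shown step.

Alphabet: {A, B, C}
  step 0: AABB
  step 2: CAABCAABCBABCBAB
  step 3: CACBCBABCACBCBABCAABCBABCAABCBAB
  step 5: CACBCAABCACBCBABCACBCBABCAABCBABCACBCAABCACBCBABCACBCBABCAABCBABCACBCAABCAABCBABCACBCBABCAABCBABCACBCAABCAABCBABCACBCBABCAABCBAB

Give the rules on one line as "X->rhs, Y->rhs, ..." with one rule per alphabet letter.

A->CB, B->AB, C->CA

  step 2 ⇒ step 3: CAABCAABCBABCBAB ⇒ CA·CB·CB·AB·CA·CB·CB·AB·CA·AB·CB·AB·CA·AB·CB·AB
    A ↦ CB
    B ↦ AB
    C ↦ CA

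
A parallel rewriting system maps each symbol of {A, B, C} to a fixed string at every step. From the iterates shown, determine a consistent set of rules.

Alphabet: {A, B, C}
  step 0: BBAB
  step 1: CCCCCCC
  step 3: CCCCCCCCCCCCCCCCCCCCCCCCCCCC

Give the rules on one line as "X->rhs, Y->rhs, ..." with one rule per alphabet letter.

  step 0 ⇒ step 1: BBAB ⇒ CC·CC·C·CC
    A ↦ C
    B ↦ CC
    C ↦ BAA  (constrained at step 1)

A->C, B->CC, C->BAA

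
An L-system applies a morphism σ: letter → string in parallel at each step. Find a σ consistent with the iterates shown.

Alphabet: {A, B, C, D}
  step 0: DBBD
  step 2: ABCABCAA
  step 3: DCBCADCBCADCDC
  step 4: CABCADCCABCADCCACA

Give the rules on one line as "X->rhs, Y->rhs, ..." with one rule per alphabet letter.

A->DC, B->BC, C->A, D->C

  step 3 ⇒ step 4: DCBCADCBCADCDC ⇒ C·A·BC·A·DC·C·A·BC·A·DC·C·A·C·A
    A ↦ DC
    B ↦ BC
    C ↦ A
    D ↦ C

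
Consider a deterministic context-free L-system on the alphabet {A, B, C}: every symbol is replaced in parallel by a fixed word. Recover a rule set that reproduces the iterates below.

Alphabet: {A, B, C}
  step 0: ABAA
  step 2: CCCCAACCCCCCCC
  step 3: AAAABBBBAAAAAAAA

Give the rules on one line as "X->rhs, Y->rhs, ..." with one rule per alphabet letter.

  step 2 ⇒ step 3: CCCCAACCCCCCCC ⇒ A·A·A·A·BB·BB·A·A·A·A·A·A·A·A
    A ↦ BB
    C ↦ A
    B ↦ CC  (constrained at step 0)

A->BB, B->CC, C->A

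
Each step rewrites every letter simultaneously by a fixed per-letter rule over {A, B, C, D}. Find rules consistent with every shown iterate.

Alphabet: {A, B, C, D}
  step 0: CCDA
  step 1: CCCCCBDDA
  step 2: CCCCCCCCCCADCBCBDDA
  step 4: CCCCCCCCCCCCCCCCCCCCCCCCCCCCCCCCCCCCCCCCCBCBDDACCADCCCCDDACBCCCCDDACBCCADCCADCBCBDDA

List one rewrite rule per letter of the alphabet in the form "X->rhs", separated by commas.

  step 1 ⇒ step 2: CCCCCBDDA ⇒ CC·CC·CC·CC·CC·AD·CB·CB·DDA
    A ↦ DDA
    B ↦ AD
    C ↦ CC
    D ↦ CB

A->DDA, B->AD, C->CC, D->CB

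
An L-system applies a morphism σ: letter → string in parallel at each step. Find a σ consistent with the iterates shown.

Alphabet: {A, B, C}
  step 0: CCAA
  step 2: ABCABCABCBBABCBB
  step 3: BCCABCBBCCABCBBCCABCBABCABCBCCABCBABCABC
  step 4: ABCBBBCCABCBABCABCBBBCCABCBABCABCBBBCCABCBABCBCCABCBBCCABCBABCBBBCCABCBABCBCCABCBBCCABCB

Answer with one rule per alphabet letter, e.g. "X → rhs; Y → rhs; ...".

  step 3 ⇒ step 4: BCCABCBBCCABCBBCCABCBABCABCBCCABCBABCABC ⇒ ABC·B·B·BCC·ABC·B·ABC·ABC·B·B·BCC·ABC·B·ABC·ABC·B·B·BCC·ABC·B·ABC·BCC·ABC·B·BCC·ABC·B·ABC·B·B·BCC·ABC·B·ABC·BCC·ABC·B·BCC·ABC·B
    A ↦ BCC
    B ↦ ABC
    C ↦ B

A->BCC, B->ABC, C->B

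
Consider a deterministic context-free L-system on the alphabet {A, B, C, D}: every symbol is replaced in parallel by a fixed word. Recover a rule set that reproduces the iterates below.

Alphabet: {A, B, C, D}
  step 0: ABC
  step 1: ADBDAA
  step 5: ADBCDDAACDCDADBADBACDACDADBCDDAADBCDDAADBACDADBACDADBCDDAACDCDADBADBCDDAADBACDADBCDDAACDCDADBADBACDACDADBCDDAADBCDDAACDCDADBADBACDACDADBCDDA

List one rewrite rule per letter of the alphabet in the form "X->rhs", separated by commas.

  step 0 ⇒ step 1: ABC ⇒ ADB·DA·A
    A ↦ ADB
    B ↦ DA
    C ↦ A
    D ↦ CD  (constrained at step 1)

A->ADB, B->DA, C->A, D->CD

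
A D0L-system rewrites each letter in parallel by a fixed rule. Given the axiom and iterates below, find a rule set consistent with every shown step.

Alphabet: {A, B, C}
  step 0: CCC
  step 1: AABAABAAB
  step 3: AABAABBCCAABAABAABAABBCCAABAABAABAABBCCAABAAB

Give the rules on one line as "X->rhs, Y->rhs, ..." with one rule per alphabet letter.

  step 0 ⇒ step 1: CCC ⇒ AAB·AAB·AAB
    C ↦ AAB
    A ↦ C  (constrained at step 1)
    B ↦ BCC  (constrained at step 1)

A->C, B->BCC, C->AAB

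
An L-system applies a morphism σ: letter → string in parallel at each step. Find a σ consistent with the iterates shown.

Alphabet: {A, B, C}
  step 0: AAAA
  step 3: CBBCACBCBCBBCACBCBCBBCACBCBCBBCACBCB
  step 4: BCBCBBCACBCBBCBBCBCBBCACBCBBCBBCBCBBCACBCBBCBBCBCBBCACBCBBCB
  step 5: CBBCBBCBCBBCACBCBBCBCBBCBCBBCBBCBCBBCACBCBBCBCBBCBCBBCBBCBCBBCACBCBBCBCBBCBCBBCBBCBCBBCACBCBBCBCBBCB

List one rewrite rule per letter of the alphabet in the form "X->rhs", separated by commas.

A->CAC, B->CB, C->B

  step 4 ⇒ step 5: BCBCBBCACBCBBCBBCBCBBCACBCBBCBBCBCBBCACBCBBCBBCBCBBCACBCBBCB ⇒ CB·B·CB·B·CB·CB·B·CAC·B·CB·B·CB·CB·B·CB·CB·B·CB·B·CB·CB·B·CAC·B·CB·B·CB·CB·B·CB·CB·B·CB·B·CB·CB·B·CAC·B·CB·B·CB·CB·B·CB·CB·B·CB·B·CB·CB·B·CAC·B·CB·B·CB·CB·B·CB
    A ↦ CAC
    B ↦ CB
    C ↦ B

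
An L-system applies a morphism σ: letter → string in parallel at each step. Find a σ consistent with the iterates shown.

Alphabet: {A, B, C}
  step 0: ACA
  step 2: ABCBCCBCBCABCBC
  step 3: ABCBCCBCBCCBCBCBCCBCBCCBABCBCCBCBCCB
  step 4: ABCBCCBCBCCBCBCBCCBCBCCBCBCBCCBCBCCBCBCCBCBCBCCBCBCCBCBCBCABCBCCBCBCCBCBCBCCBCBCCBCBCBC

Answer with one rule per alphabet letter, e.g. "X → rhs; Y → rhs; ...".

A->AB, B->CBC, C->CB

  step 3 ⇒ step 4: ABCBCCBCBCCBCBCBCCBCBCCBABCBCCBCBCCB ⇒ AB·CBC·CB·CBC·CB·CB·CBC·CB·CBC·CB·CB·CBC·CB·CBC·CB·CBC·CB·CB·CBC·CB·CBC·CB·CB·CBC·AB·CBC·CB·CBC·CB·CB·CBC·CB·CBC·CB·CB·CBC
    A ↦ AB
    B ↦ CBC
    C ↦ CB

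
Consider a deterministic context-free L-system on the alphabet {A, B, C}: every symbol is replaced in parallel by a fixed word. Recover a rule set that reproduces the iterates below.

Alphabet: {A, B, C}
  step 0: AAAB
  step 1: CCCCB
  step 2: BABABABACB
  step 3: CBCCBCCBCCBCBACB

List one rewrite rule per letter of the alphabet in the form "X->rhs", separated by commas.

A->C, B->CB, C->BA

  step 2 ⇒ step 3: BABABABACB ⇒ CB·C·CB·C·CB·C·CB·C·BA·CB
    A ↦ C
    B ↦ CB
    C ↦ BA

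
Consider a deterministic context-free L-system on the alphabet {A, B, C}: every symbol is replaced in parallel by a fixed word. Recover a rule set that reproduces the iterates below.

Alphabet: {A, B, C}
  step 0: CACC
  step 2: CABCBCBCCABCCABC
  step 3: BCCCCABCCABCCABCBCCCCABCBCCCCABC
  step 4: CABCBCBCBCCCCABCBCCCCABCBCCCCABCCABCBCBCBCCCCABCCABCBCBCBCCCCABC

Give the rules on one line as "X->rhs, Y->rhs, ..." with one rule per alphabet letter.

A->CC, B->CA, C->BC

  step 3 ⇒ step 4: BCCCCABCCABCCABCBCCCCABCBCCCCABC ⇒ CA·BC·BC·BC·BC·CC·CA·BC·BC·CC·CA·BC·BC·CC·CA·BC·CA·BC·BC·BC·BC·CC·CA·BC·CA·BC·BC·BC·BC·CC·CA·BC
    A ↦ CC
    B ↦ CA
    C ↦ BC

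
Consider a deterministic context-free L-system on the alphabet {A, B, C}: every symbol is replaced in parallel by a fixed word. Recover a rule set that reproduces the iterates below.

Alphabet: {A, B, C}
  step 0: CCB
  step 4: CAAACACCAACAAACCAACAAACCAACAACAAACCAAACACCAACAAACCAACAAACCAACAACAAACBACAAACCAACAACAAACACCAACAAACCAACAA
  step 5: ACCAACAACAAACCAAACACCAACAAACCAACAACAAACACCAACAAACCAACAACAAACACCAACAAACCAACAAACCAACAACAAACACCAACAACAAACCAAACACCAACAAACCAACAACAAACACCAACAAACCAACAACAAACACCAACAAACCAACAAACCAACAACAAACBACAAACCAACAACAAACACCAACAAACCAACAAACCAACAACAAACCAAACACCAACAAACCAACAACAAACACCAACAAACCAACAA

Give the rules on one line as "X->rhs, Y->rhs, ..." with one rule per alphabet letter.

A->CAA, B->BA, C->AC

  step 4 ⇒ step 5: CAAACACCAACAAACCAACAAACCAACAACAAACCAAACACCAACAAACCAACAAACCAACAACAAACBACAAACCAACAACAAACACCAACAAACCAACAA ⇒ AC·CAA·CAA·CAA·AC·CAA·AC·AC·CAA·CAA·AC·CAA·CAA·CAA·AC·AC·CAA·CAA·AC·CAA·CAA·CAA·AC·AC·CAA·CAA·AC·CAA·CAA·AC·CAA·CAA·CAA·AC·AC·CAA·CAA·CAA·AC·CAA·AC·AC·CAA·CAA·AC·CAA·CAA·CAA·AC·AC·CAA·CAA·AC·CAA·CAA·CAA·AC·AC·CAA·CAA·AC·CAA·CAA·AC·CAA·CAA·CAA·AC·BA·CAA·AC·CAA·CAA·CAA·AC·AC·CAA·CAA·AC·CAA·CAA·AC·CAA·CAA·CAA·AC·CAA·AC·AC·CAA·CAA·AC·CAA·CAA·CAA·AC·AC·CAA·CAA·AC·CAA·CAA
    A ↦ CAA
    B ↦ BA
    C ↦ AC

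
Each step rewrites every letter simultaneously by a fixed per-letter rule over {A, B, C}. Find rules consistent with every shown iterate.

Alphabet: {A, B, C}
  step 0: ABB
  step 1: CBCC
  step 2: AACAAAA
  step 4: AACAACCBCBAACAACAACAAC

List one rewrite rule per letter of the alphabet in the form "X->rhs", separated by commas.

A->CB, B->C, C->AA

  step 1 ⇒ step 2: CBCC ⇒ AA·C·AA·AA
    B ↦ C
    C ↦ AA
  step 0 ⇒ step 1: ABB ⇒ CB·C·C
    A ↦ CB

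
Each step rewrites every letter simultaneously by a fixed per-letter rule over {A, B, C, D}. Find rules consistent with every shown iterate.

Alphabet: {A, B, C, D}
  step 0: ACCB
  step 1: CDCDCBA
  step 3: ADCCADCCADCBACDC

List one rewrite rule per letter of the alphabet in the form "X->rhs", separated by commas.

A->C, B->BA, C->DC, D->A

  step 0 ⇒ step 1: ACCB ⇒ C·DC·DC·BA
    A ↦ C
    B ↦ BA
    C ↦ DC
    D ↦ A  (constrained at step 1)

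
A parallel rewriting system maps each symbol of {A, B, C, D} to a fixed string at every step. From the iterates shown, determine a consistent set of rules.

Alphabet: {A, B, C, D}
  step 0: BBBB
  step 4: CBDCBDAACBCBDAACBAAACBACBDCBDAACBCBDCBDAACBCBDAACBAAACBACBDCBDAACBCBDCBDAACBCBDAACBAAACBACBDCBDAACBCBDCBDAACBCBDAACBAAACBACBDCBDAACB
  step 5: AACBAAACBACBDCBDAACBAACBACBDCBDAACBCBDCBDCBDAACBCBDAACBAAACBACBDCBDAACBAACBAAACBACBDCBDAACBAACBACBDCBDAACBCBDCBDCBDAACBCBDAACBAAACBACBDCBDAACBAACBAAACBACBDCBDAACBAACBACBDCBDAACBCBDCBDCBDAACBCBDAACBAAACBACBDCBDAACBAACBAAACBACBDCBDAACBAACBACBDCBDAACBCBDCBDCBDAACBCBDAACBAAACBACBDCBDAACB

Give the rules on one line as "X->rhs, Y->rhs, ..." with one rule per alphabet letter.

  step 4 ⇒ step 5: CBDCBDAACBCBDAACBAAACBACBDCBDAACBCBDCBDAACBCBDAACBAAACBACBDCBDAACBCBDCBDAACBCBDAACBAAACBACBDCBDAACBCBDCBDAACBCBDAACBAAACBACBDCBDAACB ⇒ A·ACB·A·A·ACB·A·CBD·CBD·A·ACB·A·ACB·A·CBD·CBD·A·ACB·CBD·CBD·CBD·A·ACB·CBD·A·ACB·A·A·ACB·A·CBD·CBD·A·ACB·A·ACB·A·A·ACB·A·CBD·CBD·A·ACB·A·ACB·A·CBD·CBD·A·ACB·CBD·CBD·CBD·A·ACB·CBD·A·ACB·A·A·ACB·A·CBD·CBD·A·ACB·A·ACB·A·A·ACB·A·CBD·CBD·A·ACB·A·ACB·A·CBD·CBD·A·ACB·CBD·CBD·CBD·A·ACB·CBD·A·ACB·A·A·ACB·A·CBD·CBD·A·ACB·A·ACB·A·A·ACB·A·CBD·CBD·A·ACB·A·ACB·A·CBD·CBD·A·ACB·CBD·CBD·CBD·A·ACB·CBD·A·ACB·A·A·ACB·A·CBD·CBD·A·ACB
    A ↦ CBD
    B ↦ ACB
    C ↦ A
    D ↦ A

A->CBD, B->ACB, C->A, D->A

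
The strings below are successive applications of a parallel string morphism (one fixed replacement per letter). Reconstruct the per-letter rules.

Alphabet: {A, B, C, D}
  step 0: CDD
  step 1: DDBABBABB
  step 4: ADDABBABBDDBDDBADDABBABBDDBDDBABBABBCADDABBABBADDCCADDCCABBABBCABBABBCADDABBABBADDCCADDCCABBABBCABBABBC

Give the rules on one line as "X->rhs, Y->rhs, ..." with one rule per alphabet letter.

A->ADD, B->C, C->DDB, D->ABB

  step 0 ⇒ step 1: CDD ⇒ DDB·ABB·ABB
    C ↦ DDB
    D ↦ ABB
    A ↦ ADD  (constrained at step 1)
    B ↦ C  (constrained at step 1)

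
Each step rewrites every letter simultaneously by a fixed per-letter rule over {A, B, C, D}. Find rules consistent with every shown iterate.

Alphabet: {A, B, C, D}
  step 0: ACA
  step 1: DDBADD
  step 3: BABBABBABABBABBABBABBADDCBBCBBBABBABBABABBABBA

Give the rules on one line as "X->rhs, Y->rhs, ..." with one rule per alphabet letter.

  step 0 ⇒ step 1: ACA ⇒ DD·BA·DD
    A ↦ DD
    C ↦ BA
    B ↦ BBA  (constrained at step 1)
    D ↦ CBB  (constrained at step 1)

A->DD, B->BBA, C->BA, D->CBB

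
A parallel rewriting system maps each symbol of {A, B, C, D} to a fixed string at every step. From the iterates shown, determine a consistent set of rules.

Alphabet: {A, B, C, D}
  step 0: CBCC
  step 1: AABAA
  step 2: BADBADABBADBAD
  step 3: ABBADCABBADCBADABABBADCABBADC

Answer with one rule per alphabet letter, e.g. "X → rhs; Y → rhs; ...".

A->BAD, B->AB, C->A, D->C

  step 2 ⇒ step 3: BADBADABBADBAD ⇒ AB·BAD·C·AB·BAD·C·BAD·AB·AB·BAD·C·AB·BAD·C
    A ↦ BAD
    B ↦ AB
    D ↦ C
  step 0 ⇒ step 1: CBCC ⇒ A·AB·A·A
    C ↦ A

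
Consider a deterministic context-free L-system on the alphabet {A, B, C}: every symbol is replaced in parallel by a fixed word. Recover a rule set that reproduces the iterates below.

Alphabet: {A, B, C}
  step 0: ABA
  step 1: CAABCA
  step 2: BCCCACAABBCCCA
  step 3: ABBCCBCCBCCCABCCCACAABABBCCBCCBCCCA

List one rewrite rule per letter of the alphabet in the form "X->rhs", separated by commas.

  step 2 ⇒ step 3: BCCCACAABBCCCA ⇒ AB·BCC·BCC·BCC·CA·BCC·CA·CA·AB·AB·BCC·BCC·BCC·CA
    A ↦ CA
    B ↦ AB
    C ↦ BCC

A->CA, B->AB, C->BCC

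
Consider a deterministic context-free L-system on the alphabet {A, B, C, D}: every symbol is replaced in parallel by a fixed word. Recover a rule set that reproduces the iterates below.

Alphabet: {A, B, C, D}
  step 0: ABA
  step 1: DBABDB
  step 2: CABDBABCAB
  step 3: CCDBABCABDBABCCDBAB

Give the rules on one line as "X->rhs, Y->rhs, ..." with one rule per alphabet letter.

  step 2 ⇒ step 3: CABDBABCAB ⇒ CC·DB·AB·C·AB·DB·AB·CC·DB·AB
    A ↦ DB
    B ↦ AB
    C ↦ CC
    D ↦ C

A->DB, B->AB, C->CC, D->C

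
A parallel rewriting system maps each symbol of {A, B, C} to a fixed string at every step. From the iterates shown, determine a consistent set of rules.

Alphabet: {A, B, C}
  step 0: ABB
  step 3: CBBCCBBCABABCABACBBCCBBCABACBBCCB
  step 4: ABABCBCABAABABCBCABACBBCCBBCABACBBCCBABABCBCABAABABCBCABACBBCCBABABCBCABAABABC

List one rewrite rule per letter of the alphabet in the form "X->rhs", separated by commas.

A->CB, B->BC, C->ABA

  step 3 ⇒ step 4: CBBCCBBCABABCABACBBCCBBCABACBBCCB ⇒ ABA·BC·BC·ABA·ABA·BC·BC·ABA·CB·BC·CB·BC·ABA·CB·BC·CB·ABA·BC·BC·ABA·ABA·BC·BC·ABA·CB·BC·CB·ABA·BC·BC·ABA·ABA·BC
    A ↦ CB
    B ↦ BC
    C ↦ ABA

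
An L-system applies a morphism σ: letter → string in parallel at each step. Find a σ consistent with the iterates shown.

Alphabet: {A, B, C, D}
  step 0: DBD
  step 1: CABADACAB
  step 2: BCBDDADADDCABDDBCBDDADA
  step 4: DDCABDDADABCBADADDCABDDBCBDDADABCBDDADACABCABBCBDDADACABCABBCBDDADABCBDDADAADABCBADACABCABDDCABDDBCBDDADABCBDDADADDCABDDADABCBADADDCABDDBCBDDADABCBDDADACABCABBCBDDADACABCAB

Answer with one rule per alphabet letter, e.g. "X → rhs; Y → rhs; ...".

A->DD, B->ADA, C->BCB, D->CAB

  step 1 ⇒ step 2: CABADACAB ⇒ BCB·DD·ADA·DD·CAB·DD·BCB·DD·ADA
    A ↦ DD
    B ↦ ADA
    C ↦ BCB
    D ↦ CAB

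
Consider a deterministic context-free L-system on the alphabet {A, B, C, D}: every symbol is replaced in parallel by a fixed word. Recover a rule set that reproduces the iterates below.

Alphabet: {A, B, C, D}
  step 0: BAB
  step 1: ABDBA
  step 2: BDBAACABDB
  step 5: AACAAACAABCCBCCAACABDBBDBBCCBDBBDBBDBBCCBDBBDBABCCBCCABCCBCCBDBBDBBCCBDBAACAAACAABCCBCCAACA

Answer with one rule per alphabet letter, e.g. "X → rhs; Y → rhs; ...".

  step 1 ⇒ step 2: ABDBA ⇒ BDB·A·AC·A·BDB
    A ↦ BDB
    B ↦ A
    D ↦ AC
    C ↦ BCC  (constrained at step 2)

A->BDB, B->A, C->BCC, D->AC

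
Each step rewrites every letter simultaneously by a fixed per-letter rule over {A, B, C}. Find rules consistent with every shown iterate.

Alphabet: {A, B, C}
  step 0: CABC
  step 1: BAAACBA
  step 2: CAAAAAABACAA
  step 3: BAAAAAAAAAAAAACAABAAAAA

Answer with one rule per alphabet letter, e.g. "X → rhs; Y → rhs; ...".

  step 2 ⇒ step 3: CAAAAAABACAA ⇒ BA·AA·AA·AA·AA·AA·AA·C·AA·BA·AA·AA
    A ↦ AA
    B ↦ C
    C ↦ BA

A->AA, B->C, C->BA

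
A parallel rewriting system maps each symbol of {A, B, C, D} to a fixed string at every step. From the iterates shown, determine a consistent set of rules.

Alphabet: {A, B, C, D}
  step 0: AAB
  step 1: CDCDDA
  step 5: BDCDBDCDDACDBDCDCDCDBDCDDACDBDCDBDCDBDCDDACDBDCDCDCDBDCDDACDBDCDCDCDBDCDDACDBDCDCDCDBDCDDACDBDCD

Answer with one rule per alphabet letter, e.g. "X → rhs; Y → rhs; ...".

A->CD, B->DA, C->BD, D->CD

  step 0 ⇒ step 1: AAB ⇒ CD·CD·DA
    A ↦ CD
    B ↦ DA
    C ↦ BD  (constrained at step 1)
    D ↦ CD  (constrained at step 1)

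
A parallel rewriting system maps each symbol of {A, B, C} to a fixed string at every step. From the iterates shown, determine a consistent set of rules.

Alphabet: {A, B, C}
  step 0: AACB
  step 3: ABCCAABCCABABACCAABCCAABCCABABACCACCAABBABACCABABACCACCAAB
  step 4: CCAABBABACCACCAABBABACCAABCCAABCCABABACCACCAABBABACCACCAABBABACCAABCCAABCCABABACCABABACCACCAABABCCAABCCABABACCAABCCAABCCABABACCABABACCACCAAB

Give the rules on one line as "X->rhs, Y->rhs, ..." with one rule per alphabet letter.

A->CCA, B->AB, C->BA

  step 3 ⇒ step 4: ABCCAABCCABABACCAABCCAABCCABABACCACCAABBABACCABABACCACCAAB ⇒ CCA·AB·BA·BA·CCA·CCA·AB·BA·BA·CCA·AB·CCA·AB·CCA·BA·BA·CCA·CCA·AB·BA·BA·CCA·CCA·AB·BA·BA·CCA·AB·CCA·AB·CCA·BA·BA·CCA·BA·BA·CCA·CCA·AB·AB·CCA·AB·CCA·BA·BA·CCA·AB·CCA·AB·CCA·BA·BA·CCA·BA·BA·CCA·CCA·AB
    A ↦ CCA
    B ↦ AB
    C ↦ BA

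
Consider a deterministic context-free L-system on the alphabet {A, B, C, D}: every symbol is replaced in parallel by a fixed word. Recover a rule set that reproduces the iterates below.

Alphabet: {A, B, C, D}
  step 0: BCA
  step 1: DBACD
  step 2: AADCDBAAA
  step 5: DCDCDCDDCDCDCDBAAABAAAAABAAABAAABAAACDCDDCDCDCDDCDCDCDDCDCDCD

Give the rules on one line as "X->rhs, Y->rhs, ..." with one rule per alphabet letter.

  step 1 ⇒ step 2: DBACD ⇒ AA·D·CD·BA·AA
    A ↦ CD
    B ↦ D
    C ↦ BA
    D ↦ AA

A->CD, B->D, C->BA, D->AA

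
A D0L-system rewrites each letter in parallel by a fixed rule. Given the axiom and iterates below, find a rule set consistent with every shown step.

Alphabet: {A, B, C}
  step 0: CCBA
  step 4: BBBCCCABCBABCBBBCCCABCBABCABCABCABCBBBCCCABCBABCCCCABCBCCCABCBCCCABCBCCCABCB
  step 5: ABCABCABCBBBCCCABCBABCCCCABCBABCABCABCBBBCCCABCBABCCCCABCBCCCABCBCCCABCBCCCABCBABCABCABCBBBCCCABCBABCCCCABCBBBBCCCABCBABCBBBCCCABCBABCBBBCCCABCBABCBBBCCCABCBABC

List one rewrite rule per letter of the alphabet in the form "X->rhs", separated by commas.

A->CCC, B->ABC, C->B

  step 4 ⇒ step 5: BBBCCCABCBABCBBBCCCABCBABCABCABCABCBBBCCCABCBABCCCCABCBCCCABCBCCCABCBCCCABCB ⇒ ABC·ABC·ABC·B·B·B·CCC·ABC·B·ABC·CCC·ABC·B·ABC·ABC·ABC·B·B·B·CCC·ABC·B·ABC·CCC·ABC·B·CCC·ABC·B·CCC·ABC·B·CCC·ABC·B·ABC·ABC·ABC·B·B·B·CCC·ABC·B·ABC·CCC·ABC·B·B·B·B·CCC·ABC·B·ABC·B·B·B·CCC·ABC·B·ABC·B·B·B·CCC·ABC·B·ABC·B·B·B·CCC·ABC·B·ABC
    A ↦ CCC
    B ↦ ABC
    C ↦ B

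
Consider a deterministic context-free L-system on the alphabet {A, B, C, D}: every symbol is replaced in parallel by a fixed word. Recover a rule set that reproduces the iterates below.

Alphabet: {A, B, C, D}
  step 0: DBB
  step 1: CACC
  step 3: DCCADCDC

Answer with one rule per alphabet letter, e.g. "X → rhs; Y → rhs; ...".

A->D, B->C, C->AB, D->CA

  step 0 ⇒ step 1: DBB ⇒ CA·C·C
    B ↦ C
    D ↦ CA
    A ↦ D  (constrained at step 1)
    C ↦ AB  (constrained at step 1)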